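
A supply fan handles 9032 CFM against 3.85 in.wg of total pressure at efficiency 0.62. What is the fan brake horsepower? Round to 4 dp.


BHP = 9032 * 3.85 / (6356 * 0.62) = 8.8241 hp

8.8241 hp


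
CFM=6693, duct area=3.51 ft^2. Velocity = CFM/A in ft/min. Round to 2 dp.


V = 6693 / 3.51 = 1906.84 ft/min

1906.84 ft/min


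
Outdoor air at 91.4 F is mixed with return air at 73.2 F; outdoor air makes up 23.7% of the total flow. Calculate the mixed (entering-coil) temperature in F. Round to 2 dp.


T_mix = 73.2 + (23.7/100)*(91.4-73.2) = 77.51 F

77.51 F


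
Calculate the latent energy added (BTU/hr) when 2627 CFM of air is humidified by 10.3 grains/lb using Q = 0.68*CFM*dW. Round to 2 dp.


Q = 0.68 * 2627 * 10.3 = 18399.51 BTU/hr

18399.51 BTU/hr


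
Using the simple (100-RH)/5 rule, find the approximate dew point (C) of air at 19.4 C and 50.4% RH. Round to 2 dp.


Td = 19.4 - (100-50.4)/5 = 9.48 C

9.48 C


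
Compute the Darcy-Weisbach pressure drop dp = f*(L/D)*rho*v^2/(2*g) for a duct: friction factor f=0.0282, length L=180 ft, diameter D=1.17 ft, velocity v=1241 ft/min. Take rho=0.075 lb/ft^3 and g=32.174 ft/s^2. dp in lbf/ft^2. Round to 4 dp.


v_fps = 1241/60 = 20.6833 ft/s
dp = 0.0282*(180/1.17)*0.075*20.6833^2/(2*32.174) = 2.1632 lbf/ft^2

2.1632 lbf/ft^2


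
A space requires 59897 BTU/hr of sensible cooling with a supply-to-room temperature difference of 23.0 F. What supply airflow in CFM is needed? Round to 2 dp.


CFM = 59897 / (1.08 * 23.0) = 2411.31

2411.31 CFM


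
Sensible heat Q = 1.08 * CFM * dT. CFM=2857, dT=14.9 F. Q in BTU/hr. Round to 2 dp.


Q = 1.08 * 2857 * 14.9 = 45974.84 BTU/hr

45974.84 BTU/hr


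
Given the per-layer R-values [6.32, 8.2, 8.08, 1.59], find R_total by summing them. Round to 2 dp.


R_total = 6.32 + 8.2 + 8.08 + 1.59 = 24.19

24.19


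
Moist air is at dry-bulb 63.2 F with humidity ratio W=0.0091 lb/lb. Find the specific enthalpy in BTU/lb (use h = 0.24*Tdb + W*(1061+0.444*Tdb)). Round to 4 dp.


h = 0.24*63.2 + 0.0091*(1061+0.444*63.2) = 25.0785 BTU/lb

25.0785 BTU/lb


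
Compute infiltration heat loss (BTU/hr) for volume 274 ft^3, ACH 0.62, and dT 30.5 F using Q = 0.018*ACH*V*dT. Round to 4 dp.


Q = 0.018 * 0.62 * 274 * 30.5 = 93.2641 BTU/hr

93.2641 BTU/hr


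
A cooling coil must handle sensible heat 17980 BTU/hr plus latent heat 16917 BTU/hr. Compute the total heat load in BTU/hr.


Qt = 17980 + 16917 = 34897 BTU/hr

34897 BTU/hr


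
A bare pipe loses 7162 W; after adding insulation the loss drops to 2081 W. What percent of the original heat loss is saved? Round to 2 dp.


Savings = ((7162-2081)/7162)*100 = 70.94 %

70.94 %


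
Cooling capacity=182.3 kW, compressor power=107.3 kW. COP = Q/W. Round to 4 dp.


COP = 182.3 / 107.3 = 1.6990

1.6990


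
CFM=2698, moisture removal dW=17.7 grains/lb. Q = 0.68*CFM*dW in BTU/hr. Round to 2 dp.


Q = 0.68 * 2698 * 17.7 = 32473.13 BTU/hr

32473.13 BTU/hr


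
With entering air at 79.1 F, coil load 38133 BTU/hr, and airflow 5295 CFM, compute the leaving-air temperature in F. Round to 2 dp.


dT = 38133/(1.08*5295) = 6.6682
T_leave = 79.1 - 6.6682 = 72.43 F

72.43 F


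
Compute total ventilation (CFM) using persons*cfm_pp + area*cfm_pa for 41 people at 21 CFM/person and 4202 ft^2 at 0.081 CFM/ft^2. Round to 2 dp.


Total = 41*21 + 4202*0.081 = 1201.36 CFM

1201.36 CFM


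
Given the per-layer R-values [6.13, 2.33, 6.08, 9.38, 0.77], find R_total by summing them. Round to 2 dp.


R_total = 6.13 + 2.33 + 6.08 + 9.38 + 0.77 = 24.69

24.69


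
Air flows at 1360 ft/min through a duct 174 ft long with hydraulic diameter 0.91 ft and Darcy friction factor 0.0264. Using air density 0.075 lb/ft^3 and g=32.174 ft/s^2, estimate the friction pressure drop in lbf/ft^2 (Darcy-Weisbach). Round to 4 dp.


v_fps = 1360/60 = 22.6667 ft/s
dp = 0.0264*(174/0.91)*0.075*22.6667^2/(2*32.174) = 3.0228 lbf/ft^2

3.0228 lbf/ft^2


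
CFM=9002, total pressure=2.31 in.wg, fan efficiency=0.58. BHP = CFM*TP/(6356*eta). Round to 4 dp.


BHP = 9002 * 2.31 / (6356 * 0.58) = 5.6408 hp

5.6408 hp


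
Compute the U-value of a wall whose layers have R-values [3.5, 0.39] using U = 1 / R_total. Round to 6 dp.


R_total = 3.5 + 0.39 = 3.89
U = 1/3.89 = 0.257069

0.257069


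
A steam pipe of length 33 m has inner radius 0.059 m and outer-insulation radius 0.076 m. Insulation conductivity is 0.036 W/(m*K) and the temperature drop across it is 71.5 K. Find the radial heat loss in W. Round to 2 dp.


Q = 2*pi*0.036*33*71.5/ln(0.076/0.059) = 2107.88 W

2107.88 W


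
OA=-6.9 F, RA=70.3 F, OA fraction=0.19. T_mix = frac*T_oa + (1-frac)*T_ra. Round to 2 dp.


T_mix = 0.19*(-6.9) + 0.81*70.3 = 55.63 F

55.63 F


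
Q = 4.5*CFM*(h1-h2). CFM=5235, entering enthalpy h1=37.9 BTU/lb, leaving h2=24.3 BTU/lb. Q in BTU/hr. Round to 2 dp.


Q = 4.5 * 5235 * (37.9 - 24.3) = 320382.00 BTU/hr

320382.00 BTU/hr


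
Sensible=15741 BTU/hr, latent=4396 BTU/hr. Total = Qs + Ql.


Qt = 15741 + 4396 = 20137 BTU/hr

20137 BTU/hr


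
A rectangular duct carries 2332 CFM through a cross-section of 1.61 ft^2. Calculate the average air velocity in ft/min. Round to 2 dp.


V = 2332 / 1.61 = 1448.45 ft/min

1448.45 ft/min


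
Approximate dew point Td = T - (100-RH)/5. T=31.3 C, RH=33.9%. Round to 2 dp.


Td = 31.3 - (100-33.9)/5 = 18.08 C

18.08 C


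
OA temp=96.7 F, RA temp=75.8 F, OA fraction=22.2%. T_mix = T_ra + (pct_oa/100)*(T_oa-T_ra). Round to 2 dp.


T_mix = 75.8 + (22.2/100)*(96.7-75.8) = 80.44 F

80.44 F


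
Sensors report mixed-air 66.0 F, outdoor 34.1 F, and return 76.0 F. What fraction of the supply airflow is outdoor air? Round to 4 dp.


frac = (66.0 - 76.0) / (34.1 - 76.0) = 0.2387

0.2387


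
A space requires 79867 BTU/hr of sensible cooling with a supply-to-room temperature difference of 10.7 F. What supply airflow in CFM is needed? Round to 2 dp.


CFM = 79867 / (1.08 * 10.7) = 6911.30

6911.30 CFM


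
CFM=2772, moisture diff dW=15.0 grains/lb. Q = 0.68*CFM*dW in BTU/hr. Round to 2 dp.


Q = 0.68 * 2772 * 15.0 = 28274.40 BTU/hr

28274.40 BTU/hr


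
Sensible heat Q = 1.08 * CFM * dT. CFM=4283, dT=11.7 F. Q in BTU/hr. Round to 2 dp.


Q = 1.08 * 4283 * 11.7 = 54119.99 BTU/hr

54119.99 BTU/hr


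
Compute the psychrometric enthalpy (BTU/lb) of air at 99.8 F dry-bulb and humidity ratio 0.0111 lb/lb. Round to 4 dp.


h = 0.24*99.8 + 0.0111*(1061+0.444*99.8) = 36.2210 BTU/lb

36.2210 BTU/lb


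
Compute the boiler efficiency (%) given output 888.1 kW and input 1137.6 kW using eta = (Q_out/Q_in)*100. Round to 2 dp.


eta = (888.1/1137.6)*100 = 78.07 %

78.07 %


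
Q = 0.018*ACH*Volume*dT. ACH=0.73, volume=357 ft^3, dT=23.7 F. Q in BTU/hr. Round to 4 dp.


Q = 0.018 * 0.73 * 357 * 23.7 = 111.1762 BTU/hr

111.1762 BTU/hr


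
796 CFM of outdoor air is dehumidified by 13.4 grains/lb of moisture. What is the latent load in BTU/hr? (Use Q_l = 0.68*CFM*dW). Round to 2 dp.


Q = 0.68 * 796 * 13.4 = 7253.15 BTU/hr

7253.15 BTU/hr


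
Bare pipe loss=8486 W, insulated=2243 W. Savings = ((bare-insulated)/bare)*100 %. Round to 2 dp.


Savings = ((8486-2243)/8486)*100 = 73.57 %

73.57 %


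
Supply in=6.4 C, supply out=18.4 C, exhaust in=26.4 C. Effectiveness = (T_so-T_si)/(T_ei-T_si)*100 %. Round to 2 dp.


eff = (18.4-6.4)/(26.4-6.4)*100 = 60.00 %

60.00 %


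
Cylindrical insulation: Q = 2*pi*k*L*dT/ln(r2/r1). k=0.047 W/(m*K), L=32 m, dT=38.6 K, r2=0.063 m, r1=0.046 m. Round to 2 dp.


Q = 2*pi*0.047*32*38.6/ln(0.063/0.046) = 1159.85 W

1159.85 W


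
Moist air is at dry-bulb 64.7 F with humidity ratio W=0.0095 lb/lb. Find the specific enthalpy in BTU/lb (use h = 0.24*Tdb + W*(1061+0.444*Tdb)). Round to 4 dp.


h = 0.24*64.7 + 0.0095*(1061+0.444*64.7) = 25.8804 BTU/lb

25.8804 BTU/lb


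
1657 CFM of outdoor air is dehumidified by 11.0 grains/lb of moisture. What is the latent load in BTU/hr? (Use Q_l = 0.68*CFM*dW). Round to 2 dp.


Q = 0.68 * 1657 * 11.0 = 12394.36 BTU/hr

12394.36 BTU/hr


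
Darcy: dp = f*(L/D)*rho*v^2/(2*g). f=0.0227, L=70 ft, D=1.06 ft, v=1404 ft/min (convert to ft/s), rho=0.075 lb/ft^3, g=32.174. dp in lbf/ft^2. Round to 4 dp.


v_fps = 1404/60 = 23.4 ft/s
dp = 0.0227*(70/1.06)*0.075*23.4^2/(2*32.174) = 0.9567 lbf/ft^2

0.9567 lbf/ft^2


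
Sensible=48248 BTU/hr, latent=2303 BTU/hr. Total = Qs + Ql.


Qt = 48248 + 2303 = 50551 BTU/hr

50551 BTU/hr


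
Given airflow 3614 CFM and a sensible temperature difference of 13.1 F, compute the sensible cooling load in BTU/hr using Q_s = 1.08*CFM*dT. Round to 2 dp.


Q = 1.08 * 3614 * 13.1 = 51130.87 BTU/hr

51130.87 BTU/hr


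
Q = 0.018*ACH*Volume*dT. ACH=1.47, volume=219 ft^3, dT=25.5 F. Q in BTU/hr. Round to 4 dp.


Q = 0.018 * 1.47 * 219 * 25.5 = 147.7659 BTU/hr

147.7659 BTU/hr


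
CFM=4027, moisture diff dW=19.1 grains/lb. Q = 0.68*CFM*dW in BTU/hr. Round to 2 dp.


Q = 0.68 * 4027 * 19.1 = 52302.68 BTU/hr

52302.68 BTU/hr


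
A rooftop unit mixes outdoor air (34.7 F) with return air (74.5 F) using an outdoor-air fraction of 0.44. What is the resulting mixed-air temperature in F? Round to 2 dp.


T_mix = 0.44*34.7 + 0.56*74.5 = 56.99 F

56.99 F


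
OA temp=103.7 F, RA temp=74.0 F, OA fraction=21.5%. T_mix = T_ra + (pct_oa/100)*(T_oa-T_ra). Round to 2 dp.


T_mix = 74.0 + (21.5/100)*(103.7-74.0) = 80.39 F

80.39 F


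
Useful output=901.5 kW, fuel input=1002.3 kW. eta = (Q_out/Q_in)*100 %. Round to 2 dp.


eta = (901.5/1002.3)*100 = 89.94 %

89.94 %


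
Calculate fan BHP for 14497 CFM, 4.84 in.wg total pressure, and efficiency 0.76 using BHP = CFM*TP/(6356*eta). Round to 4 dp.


BHP = 14497 * 4.84 / (6356 * 0.76) = 14.5253 hp

14.5253 hp


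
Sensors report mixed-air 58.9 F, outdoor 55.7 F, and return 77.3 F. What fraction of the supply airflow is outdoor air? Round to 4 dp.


frac = (58.9 - 77.3) / (55.7 - 77.3) = 0.8519

0.8519


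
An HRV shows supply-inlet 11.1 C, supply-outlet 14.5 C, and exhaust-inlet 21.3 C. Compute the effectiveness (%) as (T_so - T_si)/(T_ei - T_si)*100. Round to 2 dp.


eff = (14.5-11.1)/(21.3-11.1)*100 = 33.33 %

33.33 %


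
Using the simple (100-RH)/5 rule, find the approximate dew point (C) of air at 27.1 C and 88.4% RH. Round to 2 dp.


Td = 27.1 - (100-88.4)/5 = 24.78 C

24.78 C


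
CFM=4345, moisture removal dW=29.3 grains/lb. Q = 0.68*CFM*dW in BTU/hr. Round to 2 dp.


Q = 0.68 * 4345 * 29.3 = 86569.78 BTU/hr

86569.78 BTU/hr


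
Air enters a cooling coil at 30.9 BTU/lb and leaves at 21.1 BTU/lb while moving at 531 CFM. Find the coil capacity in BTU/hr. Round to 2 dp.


Q = 4.5 * 531 * (30.9 - 21.1) = 23417.10 BTU/hr

23417.10 BTU/hr


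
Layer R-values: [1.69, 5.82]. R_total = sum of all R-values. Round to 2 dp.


R_total = 1.69 + 5.82 = 7.51

7.51


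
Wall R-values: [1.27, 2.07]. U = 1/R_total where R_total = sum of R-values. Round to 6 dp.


R_total = 1.27 + 2.07 = 3.34
U = 1/3.34 = 0.299401

0.299401


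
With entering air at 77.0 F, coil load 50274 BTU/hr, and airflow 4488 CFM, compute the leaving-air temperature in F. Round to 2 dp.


dT = 50274/(1.08*4488) = 10.3721
T_leave = 77.0 - 10.3721 = 66.63 F

66.63 F


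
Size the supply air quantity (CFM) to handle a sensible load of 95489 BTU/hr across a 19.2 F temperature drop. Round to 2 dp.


CFM = 95489 / (1.08 * 19.2) = 4604.99

4604.99 CFM


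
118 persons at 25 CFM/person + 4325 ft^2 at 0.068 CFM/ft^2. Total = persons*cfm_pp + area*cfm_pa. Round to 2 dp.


Total = 118*25 + 4325*0.068 = 3244.10 CFM

3244.10 CFM


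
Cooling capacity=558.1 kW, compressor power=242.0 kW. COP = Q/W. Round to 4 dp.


COP = 558.1 / 242.0 = 2.3062

2.3062


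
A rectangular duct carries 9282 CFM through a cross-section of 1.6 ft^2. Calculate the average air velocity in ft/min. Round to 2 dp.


V = 9282 / 1.6 = 5801.25 ft/min

5801.25 ft/min


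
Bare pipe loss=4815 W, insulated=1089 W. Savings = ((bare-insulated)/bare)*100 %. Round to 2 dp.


Savings = ((4815-1089)/4815)*100 = 77.38 %

77.38 %


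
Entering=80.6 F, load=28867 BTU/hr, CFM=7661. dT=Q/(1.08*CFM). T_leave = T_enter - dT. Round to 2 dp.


dT = 28867/(1.08*7661) = 3.4889
T_leave = 80.6 - 3.4889 = 77.11 F

77.11 F


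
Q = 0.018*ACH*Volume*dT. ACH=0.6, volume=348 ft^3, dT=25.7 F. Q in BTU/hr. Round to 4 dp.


Q = 0.018 * 0.6 * 348 * 25.7 = 96.5909 BTU/hr

96.5909 BTU/hr


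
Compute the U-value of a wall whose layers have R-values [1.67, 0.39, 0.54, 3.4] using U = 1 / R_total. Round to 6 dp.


R_total = 1.67 + 0.39 + 0.54 + 3.4 = 6.00
U = 1/6.00 = 0.166667

0.166667


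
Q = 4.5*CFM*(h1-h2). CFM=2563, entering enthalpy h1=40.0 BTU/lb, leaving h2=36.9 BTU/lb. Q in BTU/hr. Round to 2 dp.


Q = 4.5 * 2563 * (40.0 - 36.9) = 35753.85 BTU/hr

35753.85 BTU/hr


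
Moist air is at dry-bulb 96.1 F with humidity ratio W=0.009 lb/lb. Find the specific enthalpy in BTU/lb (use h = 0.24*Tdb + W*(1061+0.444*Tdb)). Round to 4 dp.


h = 0.24*96.1 + 0.009*(1061+0.444*96.1) = 32.9970 BTU/lb

32.9970 BTU/lb


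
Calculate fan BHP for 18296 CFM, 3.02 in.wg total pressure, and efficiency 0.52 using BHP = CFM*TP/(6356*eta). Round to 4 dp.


BHP = 18296 * 3.02 / (6356 * 0.52) = 16.7177 hp

16.7177 hp


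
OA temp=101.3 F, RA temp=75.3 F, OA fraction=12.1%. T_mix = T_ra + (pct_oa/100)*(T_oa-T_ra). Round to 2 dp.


T_mix = 75.3 + (12.1/100)*(101.3-75.3) = 78.45 F

78.45 F


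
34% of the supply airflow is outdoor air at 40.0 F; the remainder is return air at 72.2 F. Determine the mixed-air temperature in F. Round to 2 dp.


T_mix = 0.34*40.0 + 0.66*72.2 = 61.25 F

61.25 F


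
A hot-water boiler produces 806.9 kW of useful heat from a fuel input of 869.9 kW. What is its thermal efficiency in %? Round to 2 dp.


eta = (806.9/869.9)*100 = 92.76 %

92.76 %


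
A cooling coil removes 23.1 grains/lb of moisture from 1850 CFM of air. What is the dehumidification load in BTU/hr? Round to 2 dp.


Q = 0.68 * 1850 * 23.1 = 29059.80 BTU/hr

29059.80 BTU/hr


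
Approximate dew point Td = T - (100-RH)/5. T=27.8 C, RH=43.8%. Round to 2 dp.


Td = 27.8 - (100-43.8)/5 = 16.56 C

16.56 C


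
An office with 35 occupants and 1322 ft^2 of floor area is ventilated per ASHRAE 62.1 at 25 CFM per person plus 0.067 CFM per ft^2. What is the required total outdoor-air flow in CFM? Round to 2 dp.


Total = 35*25 + 1322*0.067 = 963.57 CFM

963.57 CFM


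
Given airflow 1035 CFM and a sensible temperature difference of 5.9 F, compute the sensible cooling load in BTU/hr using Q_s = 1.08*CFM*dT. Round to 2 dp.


Q = 1.08 * 1035 * 5.9 = 6595.02 BTU/hr

6595.02 BTU/hr


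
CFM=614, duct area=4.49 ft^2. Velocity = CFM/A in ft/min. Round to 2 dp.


V = 614 / 4.49 = 136.75 ft/min

136.75 ft/min


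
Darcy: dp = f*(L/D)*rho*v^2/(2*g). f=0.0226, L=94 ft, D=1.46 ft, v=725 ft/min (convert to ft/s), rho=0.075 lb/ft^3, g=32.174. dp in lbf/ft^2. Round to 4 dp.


v_fps = 725/60 = 12.0833 ft/s
dp = 0.0226*(94/1.46)*0.075*12.0833^2/(2*32.174) = 0.2476 lbf/ft^2

0.2476 lbf/ft^2


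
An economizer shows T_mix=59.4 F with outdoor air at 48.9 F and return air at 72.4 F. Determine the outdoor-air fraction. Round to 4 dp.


frac = (59.4 - 72.4) / (48.9 - 72.4) = 0.5532

0.5532


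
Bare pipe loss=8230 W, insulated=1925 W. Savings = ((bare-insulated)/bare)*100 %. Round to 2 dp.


Savings = ((8230-1925)/8230)*100 = 76.61 %

76.61 %


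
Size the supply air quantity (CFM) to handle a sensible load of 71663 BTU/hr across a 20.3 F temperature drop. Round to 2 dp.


CFM = 71663 / (1.08 * 20.3) = 3268.70

3268.70 CFM


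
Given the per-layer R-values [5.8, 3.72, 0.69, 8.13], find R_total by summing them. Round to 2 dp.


R_total = 5.8 + 3.72 + 0.69 + 8.13 = 18.34

18.34


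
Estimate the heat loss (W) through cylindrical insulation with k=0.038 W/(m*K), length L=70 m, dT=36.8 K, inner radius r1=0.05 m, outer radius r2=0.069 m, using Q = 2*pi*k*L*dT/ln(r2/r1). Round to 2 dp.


Q = 2*pi*0.038*70*36.8/ln(0.069/0.05) = 1909.59 W

1909.59 W


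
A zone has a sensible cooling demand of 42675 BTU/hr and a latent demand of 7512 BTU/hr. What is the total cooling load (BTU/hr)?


Qt = 42675 + 7512 = 50187 BTU/hr

50187 BTU/hr


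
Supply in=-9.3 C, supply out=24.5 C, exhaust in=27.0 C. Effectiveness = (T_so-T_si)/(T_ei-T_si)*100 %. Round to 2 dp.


eff = (24.5-(-9.3))/(27.0-(-9.3))*100 = 93.11 %

93.11 %


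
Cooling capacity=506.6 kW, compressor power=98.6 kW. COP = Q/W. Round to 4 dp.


COP = 506.6 / 98.6 = 5.1379

5.1379


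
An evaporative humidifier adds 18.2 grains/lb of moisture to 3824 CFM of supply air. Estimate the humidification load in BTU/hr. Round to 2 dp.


Q = 0.68 * 3824 * 18.2 = 47325.82 BTU/hr

47325.82 BTU/hr


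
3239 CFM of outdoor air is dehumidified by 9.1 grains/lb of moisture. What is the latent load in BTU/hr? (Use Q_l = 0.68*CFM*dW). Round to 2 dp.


Q = 0.68 * 3239 * 9.1 = 20042.93 BTU/hr

20042.93 BTU/hr


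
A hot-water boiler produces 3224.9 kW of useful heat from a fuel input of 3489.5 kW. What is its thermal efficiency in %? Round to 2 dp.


eta = (3224.9/3489.5)*100 = 92.42 %

92.42 %


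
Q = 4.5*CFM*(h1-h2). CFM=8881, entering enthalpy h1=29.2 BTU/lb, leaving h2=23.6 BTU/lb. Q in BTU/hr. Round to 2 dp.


Q = 4.5 * 8881 * (29.2 - 23.6) = 223801.20 BTU/hr

223801.20 BTU/hr


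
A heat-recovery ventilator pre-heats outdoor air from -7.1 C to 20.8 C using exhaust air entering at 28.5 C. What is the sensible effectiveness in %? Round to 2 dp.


eff = (20.8-(-7.1))/(28.5-(-7.1))*100 = 78.37 %

78.37 %


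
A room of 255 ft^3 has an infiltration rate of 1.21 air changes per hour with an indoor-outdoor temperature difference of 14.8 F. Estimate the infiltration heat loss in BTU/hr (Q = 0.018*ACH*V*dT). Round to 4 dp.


Q = 0.018 * 1.21 * 255 * 14.8 = 82.1977 BTU/hr

82.1977 BTU/hr


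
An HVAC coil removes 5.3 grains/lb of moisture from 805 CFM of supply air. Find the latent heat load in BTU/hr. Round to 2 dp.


Q = 0.68 * 805 * 5.3 = 2901.22 BTU/hr

2901.22 BTU/hr


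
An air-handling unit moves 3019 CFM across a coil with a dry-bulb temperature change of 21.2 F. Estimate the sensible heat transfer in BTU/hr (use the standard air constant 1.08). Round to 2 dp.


Q = 1.08 * 3019 * 21.2 = 69123.02 BTU/hr

69123.02 BTU/hr


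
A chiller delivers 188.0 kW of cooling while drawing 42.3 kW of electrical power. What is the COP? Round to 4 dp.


COP = 188.0 / 42.3 = 4.4444

4.4444


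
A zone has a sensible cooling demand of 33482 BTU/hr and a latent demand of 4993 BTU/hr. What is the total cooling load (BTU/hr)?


Qt = 33482 + 4993 = 38475 BTU/hr

38475 BTU/hr


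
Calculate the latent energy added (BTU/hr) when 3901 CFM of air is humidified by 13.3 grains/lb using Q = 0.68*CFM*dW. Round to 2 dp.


Q = 0.68 * 3901 * 13.3 = 35280.64 BTU/hr

35280.64 BTU/hr


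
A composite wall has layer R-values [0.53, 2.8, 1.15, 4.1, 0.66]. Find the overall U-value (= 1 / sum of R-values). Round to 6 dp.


R_total = 0.53 + 2.8 + 1.15 + 4.1 + 0.66 = 9.24
U = 1/9.24 = 0.108225

0.108225


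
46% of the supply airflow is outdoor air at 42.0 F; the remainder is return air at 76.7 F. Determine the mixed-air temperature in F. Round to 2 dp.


T_mix = 0.46*42.0 + 0.54*76.7 = 60.74 F

60.74 F


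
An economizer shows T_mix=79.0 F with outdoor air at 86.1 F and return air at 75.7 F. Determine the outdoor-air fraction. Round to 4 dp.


frac = (79.0 - 75.7) / (86.1 - 75.7) = 0.3173

0.3173


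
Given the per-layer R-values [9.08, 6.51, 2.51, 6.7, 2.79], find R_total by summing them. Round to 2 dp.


R_total = 9.08 + 6.51 + 2.51 + 6.7 + 2.79 = 27.59

27.59


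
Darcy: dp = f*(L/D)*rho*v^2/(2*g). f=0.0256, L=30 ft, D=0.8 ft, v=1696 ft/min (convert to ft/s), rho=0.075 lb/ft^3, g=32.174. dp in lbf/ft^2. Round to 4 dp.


v_fps = 1696/60 = 28.2667 ft/s
dp = 0.0256*(30/0.8)*0.075*28.2667^2/(2*32.174) = 0.8940 lbf/ft^2

0.8940 lbf/ft^2


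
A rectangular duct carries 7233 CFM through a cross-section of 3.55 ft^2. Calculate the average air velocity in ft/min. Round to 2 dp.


V = 7233 / 3.55 = 2037.46 ft/min

2037.46 ft/min


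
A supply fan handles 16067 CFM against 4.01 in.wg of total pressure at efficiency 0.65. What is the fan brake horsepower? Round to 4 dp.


BHP = 16067 * 4.01 / (6356 * 0.65) = 15.5949 hp

15.5949 hp


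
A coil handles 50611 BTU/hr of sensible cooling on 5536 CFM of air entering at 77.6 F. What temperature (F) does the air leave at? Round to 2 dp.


dT = 50611/(1.08*5536) = 8.4650
T_leave = 77.6 - 8.4650 = 69.14 F

69.14 F


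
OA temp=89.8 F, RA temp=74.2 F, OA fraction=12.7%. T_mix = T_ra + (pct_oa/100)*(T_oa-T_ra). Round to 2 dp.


T_mix = 74.2 + (12.7/100)*(89.8-74.2) = 76.18 F

76.18 F


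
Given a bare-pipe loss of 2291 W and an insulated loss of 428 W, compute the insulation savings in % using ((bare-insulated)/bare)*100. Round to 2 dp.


Savings = ((2291-428)/2291)*100 = 81.32 %

81.32 %


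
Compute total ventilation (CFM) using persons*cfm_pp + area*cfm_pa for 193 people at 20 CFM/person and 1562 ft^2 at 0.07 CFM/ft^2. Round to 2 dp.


Total = 193*20 + 1562*0.07 = 3969.34 CFM

3969.34 CFM


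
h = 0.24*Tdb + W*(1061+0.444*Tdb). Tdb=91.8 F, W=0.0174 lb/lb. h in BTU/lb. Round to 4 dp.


h = 0.24*91.8 + 0.0174*(1061+0.444*91.8) = 41.2026 BTU/lb

41.2026 BTU/lb


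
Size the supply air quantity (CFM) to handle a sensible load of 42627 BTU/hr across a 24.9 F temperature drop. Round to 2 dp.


CFM = 42627 / (1.08 * 24.9) = 1585.12

1585.12 CFM


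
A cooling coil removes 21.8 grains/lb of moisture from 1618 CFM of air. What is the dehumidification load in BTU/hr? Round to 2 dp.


Q = 0.68 * 1618 * 21.8 = 23985.23 BTU/hr

23985.23 BTU/hr


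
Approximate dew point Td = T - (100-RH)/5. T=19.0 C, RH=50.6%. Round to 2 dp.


Td = 19.0 - (100-50.6)/5 = 9.12 C

9.12 C


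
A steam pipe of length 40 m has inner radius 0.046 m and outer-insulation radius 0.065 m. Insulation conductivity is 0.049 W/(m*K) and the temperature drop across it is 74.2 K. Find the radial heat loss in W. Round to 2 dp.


Q = 2*pi*0.049*40*74.2/ln(0.065/0.046) = 2642.91 W

2642.91 W


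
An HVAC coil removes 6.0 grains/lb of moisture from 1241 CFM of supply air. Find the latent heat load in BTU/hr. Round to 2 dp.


Q = 0.68 * 1241 * 6.0 = 5063.28 BTU/hr

5063.28 BTU/hr


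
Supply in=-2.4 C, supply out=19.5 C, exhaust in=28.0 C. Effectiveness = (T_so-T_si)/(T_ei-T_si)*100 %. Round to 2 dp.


eff = (19.5-(-2.4))/(28.0-(-2.4))*100 = 72.04 %

72.04 %


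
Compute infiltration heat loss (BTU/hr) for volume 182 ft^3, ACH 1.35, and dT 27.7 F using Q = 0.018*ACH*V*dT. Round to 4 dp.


Q = 0.018 * 1.35 * 182 * 27.7 = 122.5060 BTU/hr

122.5060 BTU/hr


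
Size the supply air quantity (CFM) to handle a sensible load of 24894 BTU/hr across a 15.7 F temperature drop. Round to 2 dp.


CFM = 24894 / (1.08 * 15.7) = 1468.15

1468.15 CFM


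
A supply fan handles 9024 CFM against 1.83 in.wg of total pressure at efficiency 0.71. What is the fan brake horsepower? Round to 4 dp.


BHP = 9024 * 1.83 / (6356 * 0.71) = 3.6594 hp

3.6594 hp


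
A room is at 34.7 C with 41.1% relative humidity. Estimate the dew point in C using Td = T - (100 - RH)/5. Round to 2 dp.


Td = 34.7 - (100-41.1)/5 = 22.92 C

22.92 C


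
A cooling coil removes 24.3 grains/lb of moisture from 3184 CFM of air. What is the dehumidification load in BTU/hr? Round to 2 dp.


Q = 0.68 * 3184 * 24.3 = 52612.42 BTU/hr

52612.42 BTU/hr


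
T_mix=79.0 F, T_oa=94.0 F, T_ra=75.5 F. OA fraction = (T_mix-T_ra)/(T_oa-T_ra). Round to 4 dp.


frac = (79.0 - 75.5) / (94.0 - 75.5) = 0.1892

0.1892


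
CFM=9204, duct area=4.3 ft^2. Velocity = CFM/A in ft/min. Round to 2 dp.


V = 9204 / 4.3 = 2140.47 ft/min

2140.47 ft/min


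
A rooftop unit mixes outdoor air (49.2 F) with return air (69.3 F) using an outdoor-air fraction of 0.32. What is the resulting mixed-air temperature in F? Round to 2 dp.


T_mix = 0.32*49.2 + 0.68*69.3 = 62.87 F

62.87 F


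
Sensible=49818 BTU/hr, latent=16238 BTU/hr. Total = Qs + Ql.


Qt = 49818 + 16238 = 66056 BTU/hr

66056 BTU/hr


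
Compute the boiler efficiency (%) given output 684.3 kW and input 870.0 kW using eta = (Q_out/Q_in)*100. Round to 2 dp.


eta = (684.3/870.0)*100 = 78.66 %

78.66 %


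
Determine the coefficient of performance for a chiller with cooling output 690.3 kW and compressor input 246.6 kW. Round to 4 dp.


COP = 690.3 / 246.6 = 2.7993

2.7993


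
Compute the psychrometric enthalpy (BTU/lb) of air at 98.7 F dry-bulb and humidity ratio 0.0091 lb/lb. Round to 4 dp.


h = 0.24*98.7 + 0.0091*(1061+0.444*98.7) = 33.7419 BTU/lb

33.7419 BTU/lb


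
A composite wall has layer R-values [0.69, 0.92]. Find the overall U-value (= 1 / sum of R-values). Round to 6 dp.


R_total = 0.69 + 0.92 = 1.61
U = 1/1.61 = 0.621118

0.621118


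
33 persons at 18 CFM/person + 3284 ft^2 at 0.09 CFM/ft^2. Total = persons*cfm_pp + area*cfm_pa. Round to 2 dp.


Total = 33*18 + 3284*0.09 = 889.56 CFM

889.56 CFM


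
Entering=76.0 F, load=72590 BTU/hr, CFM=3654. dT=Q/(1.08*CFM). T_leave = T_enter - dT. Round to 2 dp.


dT = 72590/(1.08*3654) = 18.3944
T_leave = 76.0 - 18.3944 = 57.61 F

57.61 F


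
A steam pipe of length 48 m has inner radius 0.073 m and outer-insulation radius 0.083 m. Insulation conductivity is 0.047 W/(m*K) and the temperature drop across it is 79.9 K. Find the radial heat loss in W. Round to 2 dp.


Q = 2*pi*0.047*48*79.9/ln(0.083/0.073) = 8821.95 W

8821.95 W


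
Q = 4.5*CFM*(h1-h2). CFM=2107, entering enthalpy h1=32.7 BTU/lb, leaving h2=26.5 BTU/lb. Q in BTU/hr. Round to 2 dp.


Q = 4.5 * 2107 * (32.7 - 26.5) = 58785.30 BTU/hr

58785.30 BTU/hr


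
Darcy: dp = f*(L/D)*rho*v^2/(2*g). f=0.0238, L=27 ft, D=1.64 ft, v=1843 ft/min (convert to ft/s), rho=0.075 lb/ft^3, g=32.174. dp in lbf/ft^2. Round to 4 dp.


v_fps = 1843/60 = 30.7167 ft/s
dp = 0.0238*(27/1.64)*0.075*30.7167^2/(2*32.174) = 0.4309 lbf/ft^2

0.4309 lbf/ft^2


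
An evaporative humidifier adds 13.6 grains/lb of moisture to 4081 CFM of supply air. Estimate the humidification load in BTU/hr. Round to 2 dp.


Q = 0.68 * 4081 * 13.6 = 37741.09 BTU/hr

37741.09 BTU/hr


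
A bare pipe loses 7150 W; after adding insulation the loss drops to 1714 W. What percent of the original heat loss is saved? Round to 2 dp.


Savings = ((7150-1714)/7150)*100 = 76.03 %

76.03 %


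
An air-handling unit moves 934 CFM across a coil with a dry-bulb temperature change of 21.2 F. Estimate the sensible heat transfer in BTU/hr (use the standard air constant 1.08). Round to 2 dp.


Q = 1.08 * 934 * 21.2 = 21384.86 BTU/hr

21384.86 BTU/hr


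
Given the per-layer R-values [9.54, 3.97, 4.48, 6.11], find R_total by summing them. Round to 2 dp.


R_total = 9.54 + 3.97 + 4.48 + 6.11 = 24.10

24.10


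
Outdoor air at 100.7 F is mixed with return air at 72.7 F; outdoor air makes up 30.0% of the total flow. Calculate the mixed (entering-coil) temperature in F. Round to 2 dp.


T_mix = 72.7 + (30.0/100)*(100.7-72.7) = 81.10 F

81.10 F


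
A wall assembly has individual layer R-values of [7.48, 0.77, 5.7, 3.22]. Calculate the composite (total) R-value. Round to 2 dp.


R_total = 7.48 + 0.77 + 5.7 + 3.22 = 17.17

17.17


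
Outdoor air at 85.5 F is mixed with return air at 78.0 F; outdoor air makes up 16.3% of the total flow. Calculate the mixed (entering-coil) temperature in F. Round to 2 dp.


T_mix = 78.0 + (16.3/100)*(85.5-78.0) = 79.22 F

79.22 F


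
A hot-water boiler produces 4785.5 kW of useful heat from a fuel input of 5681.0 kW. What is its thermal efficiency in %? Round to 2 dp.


eta = (4785.5/5681.0)*100 = 84.24 %

84.24 %


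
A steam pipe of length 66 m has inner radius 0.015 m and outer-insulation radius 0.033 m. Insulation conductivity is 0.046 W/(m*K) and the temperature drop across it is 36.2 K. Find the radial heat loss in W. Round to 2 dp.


Q = 2*pi*0.046*66*36.2/ln(0.033/0.015) = 875.81 W

875.81 W


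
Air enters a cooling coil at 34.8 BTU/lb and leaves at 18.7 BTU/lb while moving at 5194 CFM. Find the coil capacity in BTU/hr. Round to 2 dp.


Q = 4.5 * 5194 * (34.8 - 18.7) = 376305.30 BTU/hr

376305.30 BTU/hr


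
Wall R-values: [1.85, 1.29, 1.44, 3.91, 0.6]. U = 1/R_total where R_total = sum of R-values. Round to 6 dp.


R_total = 1.85 + 1.29 + 1.44 + 3.91 + 0.6 = 9.09
U = 1/9.09 = 0.110011

0.110011


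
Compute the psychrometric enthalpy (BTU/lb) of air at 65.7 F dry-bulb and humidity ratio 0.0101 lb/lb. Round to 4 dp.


h = 0.24*65.7 + 0.0101*(1061+0.444*65.7) = 26.7787 BTU/lb

26.7787 BTU/lb


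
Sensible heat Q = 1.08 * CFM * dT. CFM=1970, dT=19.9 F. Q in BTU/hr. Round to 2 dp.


Q = 1.08 * 1970 * 19.9 = 42339.24 BTU/hr

42339.24 BTU/hr


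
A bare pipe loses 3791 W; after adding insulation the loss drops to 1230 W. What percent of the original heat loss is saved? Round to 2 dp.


Savings = ((3791-1230)/3791)*100 = 67.55 %

67.55 %


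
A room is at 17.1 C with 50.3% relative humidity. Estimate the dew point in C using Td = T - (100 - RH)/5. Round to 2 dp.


Td = 17.1 - (100-50.3)/5 = 7.16 C

7.16 C


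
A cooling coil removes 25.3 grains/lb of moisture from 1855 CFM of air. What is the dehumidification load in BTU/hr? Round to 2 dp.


Q = 0.68 * 1855 * 25.3 = 31913.42 BTU/hr

31913.42 BTU/hr


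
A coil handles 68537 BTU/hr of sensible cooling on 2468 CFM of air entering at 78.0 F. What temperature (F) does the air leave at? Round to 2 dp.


dT = 68537/(1.08*2468) = 25.7132
T_leave = 78.0 - 25.7132 = 52.29 F

52.29 F


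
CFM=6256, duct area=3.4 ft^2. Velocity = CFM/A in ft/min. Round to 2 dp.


V = 6256 / 3.4 = 1840.00 ft/min

1840.00 ft/min


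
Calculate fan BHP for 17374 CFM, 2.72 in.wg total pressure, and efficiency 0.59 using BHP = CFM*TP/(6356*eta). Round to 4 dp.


BHP = 17374 * 2.72 / (6356 * 0.59) = 12.6018 hp

12.6018 hp


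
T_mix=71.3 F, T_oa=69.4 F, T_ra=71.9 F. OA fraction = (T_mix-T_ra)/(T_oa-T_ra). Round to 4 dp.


frac = (71.3 - 71.9) / (69.4 - 71.9) = 0.2400

0.2400


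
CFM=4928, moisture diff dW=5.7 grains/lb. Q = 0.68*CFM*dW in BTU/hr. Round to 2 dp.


Q = 0.68 * 4928 * 5.7 = 19100.93 BTU/hr

19100.93 BTU/hr


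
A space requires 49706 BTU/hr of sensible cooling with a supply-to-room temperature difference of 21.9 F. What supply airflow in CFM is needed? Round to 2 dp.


CFM = 49706 / (1.08 * 21.9) = 2101.56

2101.56 CFM


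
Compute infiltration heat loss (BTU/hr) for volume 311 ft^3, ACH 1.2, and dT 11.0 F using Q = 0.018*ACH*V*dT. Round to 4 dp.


Q = 0.018 * 1.2 * 311 * 11.0 = 73.8936 BTU/hr

73.8936 BTU/hr


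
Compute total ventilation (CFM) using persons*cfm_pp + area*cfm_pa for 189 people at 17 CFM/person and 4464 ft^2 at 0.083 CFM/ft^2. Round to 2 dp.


Total = 189*17 + 4464*0.083 = 3583.51 CFM

3583.51 CFM


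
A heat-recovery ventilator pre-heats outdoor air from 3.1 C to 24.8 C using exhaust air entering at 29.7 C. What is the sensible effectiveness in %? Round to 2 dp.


eff = (24.8-3.1)/(29.7-3.1)*100 = 81.58 %

81.58 %


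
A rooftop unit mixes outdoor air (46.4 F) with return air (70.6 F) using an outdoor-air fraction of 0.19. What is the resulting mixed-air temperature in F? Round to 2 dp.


T_mix = 0.19*46.4 + 0.81*70.6 = 66.00 F

66.00 F


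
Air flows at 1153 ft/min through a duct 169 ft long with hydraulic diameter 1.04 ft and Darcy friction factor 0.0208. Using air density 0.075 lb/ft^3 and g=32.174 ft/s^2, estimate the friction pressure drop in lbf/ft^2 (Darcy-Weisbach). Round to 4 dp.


v_fps = 1153/60 = 19.2167 ft/s
dp = 0.0208*(169/1.04)*0.075*19.2167^2/(2*32.174) = 1.4548 lbf/ft^2

1.4548 lbf/ft^2


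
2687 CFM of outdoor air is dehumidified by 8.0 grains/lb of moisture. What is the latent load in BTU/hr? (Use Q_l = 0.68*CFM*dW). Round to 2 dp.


Q = 0.68 * 2687 * 8.0 = 14617.28 BTU/hr

14617.28 BTU/hr


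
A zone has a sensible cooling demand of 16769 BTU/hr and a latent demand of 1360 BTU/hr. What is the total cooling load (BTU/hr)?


Qt = 16769 + 1360 = 18129 BTU/hr

18129 BTU/hr


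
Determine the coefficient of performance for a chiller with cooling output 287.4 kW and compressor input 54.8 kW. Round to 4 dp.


COP = 287.4 / 54.8 = 5.2445

5.2445


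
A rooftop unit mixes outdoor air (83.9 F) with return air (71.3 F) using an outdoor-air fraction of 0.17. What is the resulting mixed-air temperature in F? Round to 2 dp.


T_mix = 0.17*83.9 + 0.83*71.3 = 73.44 F

73.44 F


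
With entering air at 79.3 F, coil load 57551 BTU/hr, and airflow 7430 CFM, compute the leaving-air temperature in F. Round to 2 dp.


dT = 57551/(1.08*7430) = 7.1720
T_leave = 79.3 - 7.1720 = 72.13 F

72.13 F


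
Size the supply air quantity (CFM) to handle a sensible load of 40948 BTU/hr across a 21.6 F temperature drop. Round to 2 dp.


CFM = 40948 / (1.08 * 21.6) = 1755.32

1755.32 CFM


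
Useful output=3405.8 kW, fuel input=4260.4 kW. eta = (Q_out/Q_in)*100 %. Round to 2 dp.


eta = (3405.8/4260.4)*100 = 79.94 %

79.94 %


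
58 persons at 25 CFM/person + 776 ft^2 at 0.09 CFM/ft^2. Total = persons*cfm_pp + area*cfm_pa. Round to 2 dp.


Total = 58*25 + 776*0.09 = 1519.84 CFM

1519.84 CFM


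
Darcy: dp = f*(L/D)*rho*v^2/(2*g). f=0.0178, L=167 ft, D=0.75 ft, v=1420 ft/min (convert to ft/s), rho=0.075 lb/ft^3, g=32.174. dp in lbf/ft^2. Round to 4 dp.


v_fps = 1420/60 = 23.6667 ft/s
dp = 0.0178*(167/0.75)*0.075*23.6667^2/(2*32.174) = 2.5875 lbf/ft^2

2.5875 lbf/ft^2


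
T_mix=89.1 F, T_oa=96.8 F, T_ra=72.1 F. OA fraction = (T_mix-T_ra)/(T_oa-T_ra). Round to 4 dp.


frac = (89.1 - 72.1) / (96.8 - 72.1) = 0.6883

0.6883


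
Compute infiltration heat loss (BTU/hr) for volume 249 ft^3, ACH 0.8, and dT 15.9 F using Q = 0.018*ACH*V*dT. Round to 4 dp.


Q = 0.018 * 0.8 * 249 * 15.9 = 57.0110 BTU/hr

57.0110 BTU/hr


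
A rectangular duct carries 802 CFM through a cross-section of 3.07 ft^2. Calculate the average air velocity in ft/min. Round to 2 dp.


V = 802 / 3.07 = 261.24 ft/min

261.24 ft/min


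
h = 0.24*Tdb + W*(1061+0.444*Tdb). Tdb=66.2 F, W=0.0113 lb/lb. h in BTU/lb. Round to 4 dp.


h = 0.24*66.2 + 0.0113*(1061+0.444*66.2) = 28.2094 BTU/lb

28.2094 BTU/lb


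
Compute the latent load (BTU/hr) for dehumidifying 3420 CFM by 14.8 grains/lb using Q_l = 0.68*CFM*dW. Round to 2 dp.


Q = 0.68 * 3420 * 14.8 = 34418.88 BTU/hr

34418.88 BTU/hr


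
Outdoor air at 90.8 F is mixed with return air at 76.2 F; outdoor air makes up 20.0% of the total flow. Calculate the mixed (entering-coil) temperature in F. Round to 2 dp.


T_mix = 76.2 + (20.0/100)*(90.8-76.2) = 79.12 F

79.12 F


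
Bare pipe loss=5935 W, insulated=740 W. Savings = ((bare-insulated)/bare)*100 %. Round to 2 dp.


Savings = ((5935-740)/5935)*100 = 87.53 %

87.53 %


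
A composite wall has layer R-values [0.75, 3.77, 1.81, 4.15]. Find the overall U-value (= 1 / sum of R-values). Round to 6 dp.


R_total = 0.75 + 3.77 + 1.81 + 4.15 = 10.48
U = 1/10.48 = 0.095420

0.095420


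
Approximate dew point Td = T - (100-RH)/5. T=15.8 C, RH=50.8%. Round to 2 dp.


Td = 15.8 - (100-50.8)/5 = 5.96 C

5.96 C


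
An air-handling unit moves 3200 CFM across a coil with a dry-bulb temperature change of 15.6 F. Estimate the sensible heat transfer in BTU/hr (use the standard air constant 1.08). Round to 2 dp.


Q = 1.08 * 3200 * 15.6 = 53913.60 BTU/hr

53913.60 BTU/hr


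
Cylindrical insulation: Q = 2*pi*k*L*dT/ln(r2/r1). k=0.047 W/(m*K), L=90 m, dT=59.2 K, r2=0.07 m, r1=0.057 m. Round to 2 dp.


Q = 2*pi*0.047*90*59.2/ln(0.07/0.057) = 7658.58 W

7658.58 W


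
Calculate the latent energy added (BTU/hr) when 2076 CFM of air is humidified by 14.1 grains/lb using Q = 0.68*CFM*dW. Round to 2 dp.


Q = 0.68 * 2076 * 14.1 = 19904.69 BTU/hr

19904.69 BTU/hr


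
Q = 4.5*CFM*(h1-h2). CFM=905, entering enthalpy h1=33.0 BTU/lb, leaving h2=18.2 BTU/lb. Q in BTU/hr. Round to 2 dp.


Q = 4.5 * 905 * (33.0 - 18.2) = 60273.00 BTU/hr

60273.00 BTU/hr


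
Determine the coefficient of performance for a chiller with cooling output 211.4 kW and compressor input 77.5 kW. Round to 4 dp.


COP = 211.4 / 77.5 = 2.7277

2.7277


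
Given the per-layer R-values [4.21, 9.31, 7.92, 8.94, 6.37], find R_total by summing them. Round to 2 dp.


R_total = 4.21 + 9.31 + 7.92 + 8.94 + 6.37 = 36.75

36.75


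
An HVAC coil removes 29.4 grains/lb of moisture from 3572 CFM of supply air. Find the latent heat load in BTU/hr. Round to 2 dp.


Q = 0.68 * 3572 * 29.4 = 71411.42 BTU/hr

71411.42 BTU/hr


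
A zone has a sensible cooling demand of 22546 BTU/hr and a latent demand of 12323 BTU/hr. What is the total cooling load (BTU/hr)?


Qt = 22546 + 12323 = 34869 BTU/hr

34869 BTU/hr


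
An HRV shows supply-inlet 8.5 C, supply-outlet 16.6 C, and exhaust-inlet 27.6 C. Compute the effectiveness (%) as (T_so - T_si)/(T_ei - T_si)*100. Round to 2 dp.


eff = (16.6-8.5)/(27.6-8.5)*100 = 42.41 %

42.41 %


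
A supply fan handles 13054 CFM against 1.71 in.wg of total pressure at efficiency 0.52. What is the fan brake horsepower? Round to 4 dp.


BHP = 13054 * 1.71 / (6356 * 0.52) = 6.7539 hp

6.7539 hp


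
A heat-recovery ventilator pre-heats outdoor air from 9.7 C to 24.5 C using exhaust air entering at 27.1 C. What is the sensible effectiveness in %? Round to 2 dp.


eff = (24.5-9.7)/(27.1-9.7)*100 = 85.06 %

85.06 %


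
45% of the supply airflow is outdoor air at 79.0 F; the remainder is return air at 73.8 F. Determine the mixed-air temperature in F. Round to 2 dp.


T_mix = 0.45*79.0 + 0.55*73.8 = 76.14 F

76.14 F


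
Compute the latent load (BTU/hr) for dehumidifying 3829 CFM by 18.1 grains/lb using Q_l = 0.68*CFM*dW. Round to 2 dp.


Q = 0.68 * 3829 * 18.1 = 47127.33 BTU/hr

47127.33 BTU/hr


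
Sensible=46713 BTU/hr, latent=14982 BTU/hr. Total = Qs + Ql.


Qt = 46713 + 14982 = 61695 BTU/hr

61695 BTU/hr


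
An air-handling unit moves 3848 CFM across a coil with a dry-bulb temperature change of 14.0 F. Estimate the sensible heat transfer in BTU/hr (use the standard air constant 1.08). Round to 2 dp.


Q = 1.08 * 3848 * 14.0 = 58181.76 BTU/hr

58181.76 BTU/hr


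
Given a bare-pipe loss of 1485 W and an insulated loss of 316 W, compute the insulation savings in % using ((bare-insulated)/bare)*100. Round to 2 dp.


Savings = ((1485-316)/1485)*100 = 78.72 %

78.72 %


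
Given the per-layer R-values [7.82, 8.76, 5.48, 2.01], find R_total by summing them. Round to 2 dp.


R_total = 7.82 + 8.76 + 5.48 + 2.01 = 24.07

24.07


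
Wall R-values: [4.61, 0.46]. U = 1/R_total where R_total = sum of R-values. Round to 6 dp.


R_total = 4.61 + 0.46 = 5.07
U = 1/5.07 = 0.197239

0.197239


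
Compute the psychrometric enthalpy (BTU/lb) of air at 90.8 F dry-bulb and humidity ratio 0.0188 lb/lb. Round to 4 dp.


h = 0.24*90.8 + 0.0188*(1061+0.444*90.8) = 42.4967 BTU/lb

42.4967 BTU/lb


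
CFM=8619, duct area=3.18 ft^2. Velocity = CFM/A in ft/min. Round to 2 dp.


V = 8619 / 3.18 = 2710.38 ft/min

2710.38 ft/min


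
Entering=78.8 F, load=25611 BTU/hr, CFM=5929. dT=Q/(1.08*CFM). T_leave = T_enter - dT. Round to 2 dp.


dT = 25611/(1.08*5929) = 3.9996
T_leave = 78.8 - 3.9996 = 74.80 F

74.80 F
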